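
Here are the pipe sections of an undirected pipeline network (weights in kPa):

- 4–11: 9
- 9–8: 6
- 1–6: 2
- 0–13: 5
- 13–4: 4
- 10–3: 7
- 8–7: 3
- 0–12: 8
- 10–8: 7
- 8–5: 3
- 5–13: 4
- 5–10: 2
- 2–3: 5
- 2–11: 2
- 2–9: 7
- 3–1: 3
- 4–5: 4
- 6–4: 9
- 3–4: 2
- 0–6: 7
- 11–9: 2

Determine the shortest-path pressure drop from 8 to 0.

12 kPa

Settle nodes by increasing distance from 8:
8: 0
5: 3  (via 8)
7: 3  (via 8)
10: 5  (via 5)
9: 6  (via 8)
4: 7  (via 5)
13: 7  (via 5)
11: 8  (via 9)
3: 9  (via 4)
2: 10  (via 11)
0: 12  (via 13)
Shortest route: 8–5–13–0 = 12 kPa.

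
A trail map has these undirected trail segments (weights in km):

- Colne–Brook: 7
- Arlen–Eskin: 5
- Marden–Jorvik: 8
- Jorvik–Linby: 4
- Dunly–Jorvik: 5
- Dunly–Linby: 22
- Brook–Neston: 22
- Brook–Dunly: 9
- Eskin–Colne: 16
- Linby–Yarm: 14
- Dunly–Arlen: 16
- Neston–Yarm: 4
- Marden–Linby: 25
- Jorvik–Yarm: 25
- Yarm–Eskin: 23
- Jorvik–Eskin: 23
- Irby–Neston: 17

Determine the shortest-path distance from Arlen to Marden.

Running Dijkstra from Arlen:
Arlen: 0
Eskin: 5  (via Arlen)
Dunly: 16  (via Arlen)
Jorvik: 21  (via Dunly)
Colne: 21  (via Eskin)
Linby: 25  (via Jorvik)
Brook: 25  (via Dunly)
Yarm: 28  (via Eskin)
Marden: 29  (via Jorvik)
Shortest route: Arlen–Dunly–Jorvik–Marden = 29 km.

29 km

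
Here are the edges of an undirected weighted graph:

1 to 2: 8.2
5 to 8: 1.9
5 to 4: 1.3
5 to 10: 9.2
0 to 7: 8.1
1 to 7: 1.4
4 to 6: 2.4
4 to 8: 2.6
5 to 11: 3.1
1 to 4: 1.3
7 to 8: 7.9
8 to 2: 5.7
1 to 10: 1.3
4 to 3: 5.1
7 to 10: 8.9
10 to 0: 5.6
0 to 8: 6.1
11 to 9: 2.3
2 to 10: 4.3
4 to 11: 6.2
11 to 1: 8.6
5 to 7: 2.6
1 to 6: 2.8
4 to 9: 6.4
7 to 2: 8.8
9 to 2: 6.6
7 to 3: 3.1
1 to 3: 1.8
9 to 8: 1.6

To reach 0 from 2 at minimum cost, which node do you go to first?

10

Compare a few routes:
2 → 10 → 0: 4.3+5.6 = 9.9
2 → 9 → 8 → 0: 6.6+1.6+6.1 = 14.3
2 → 8 → 0: 5.7+6.1 = 11.8
2 → 1 → 10 → 0: 8.2+1.3+5.6 = 15.1
Cheapest is 2 → 10 → 0 at 9.9.
So from 2 the first move is to 10.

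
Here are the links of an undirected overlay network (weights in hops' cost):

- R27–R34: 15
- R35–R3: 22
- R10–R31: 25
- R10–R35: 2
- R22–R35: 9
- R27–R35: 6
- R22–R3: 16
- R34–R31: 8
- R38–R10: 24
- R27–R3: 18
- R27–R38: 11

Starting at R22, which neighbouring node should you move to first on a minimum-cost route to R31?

Enumerating some paths:
R22 - R3 - R35 - R10 - R31: 16+22+2+25 = 65
R22 - R35 - R27 - R34 - R31: 9+6+15+8 = 38
R22 - R3 - R27 - R34 - R31: 16+18+15+8 = 57
R22 - R35 - R10 - R31: 9+2+25 = 36
The minimum is 36 hops' cost via R22 - R35 - R10 - R31.
So from R22 the first move is to R35.

R35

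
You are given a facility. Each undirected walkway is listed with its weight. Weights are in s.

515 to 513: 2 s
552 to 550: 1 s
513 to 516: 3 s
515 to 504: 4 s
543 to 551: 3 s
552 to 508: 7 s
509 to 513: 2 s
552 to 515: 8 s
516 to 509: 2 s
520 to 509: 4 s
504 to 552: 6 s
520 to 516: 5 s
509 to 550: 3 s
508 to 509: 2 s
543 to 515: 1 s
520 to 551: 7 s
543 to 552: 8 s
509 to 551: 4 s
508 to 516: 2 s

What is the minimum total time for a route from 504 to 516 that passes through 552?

Shortest 504→552: 504 → 552 = 6
Shortest 552→516: 552 → 550 → 509 → 516 = 6
Total via 552: 6 + 6 = 12 s.

12 s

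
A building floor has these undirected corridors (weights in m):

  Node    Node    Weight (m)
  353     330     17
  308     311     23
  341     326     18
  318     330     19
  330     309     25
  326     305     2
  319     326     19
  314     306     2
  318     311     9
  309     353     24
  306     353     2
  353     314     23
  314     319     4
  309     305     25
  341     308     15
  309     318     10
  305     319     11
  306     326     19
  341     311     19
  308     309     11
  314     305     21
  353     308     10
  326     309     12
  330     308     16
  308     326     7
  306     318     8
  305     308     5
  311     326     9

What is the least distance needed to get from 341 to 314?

Running Dijkstra from 341:
341: 0
308: 15  (via 341)
326: 18  (via 341)
311: 19  (via 341)
305: 20  (via 308)
353: 25  (via 308)
309: 26  (via 308)
306: 27  (via 353)
318: 28  (via 311)
314: 29  (via 306)
Shortest route: 341 → 308 → 353 → 306 → 314 = 29 m.

29 m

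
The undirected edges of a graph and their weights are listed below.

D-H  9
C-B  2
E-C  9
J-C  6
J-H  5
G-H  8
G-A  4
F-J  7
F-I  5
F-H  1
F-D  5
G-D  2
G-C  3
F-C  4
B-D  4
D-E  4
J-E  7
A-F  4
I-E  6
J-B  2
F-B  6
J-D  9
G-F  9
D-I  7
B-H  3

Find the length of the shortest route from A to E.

Compare a few routes:
A → F → D → E: 4+5+4 = 13
A → F → I → E: 4+5+6 = 15
A → G → D → E: 4+2+4 = 10
Cheapest is A → G → D → E at 10.

10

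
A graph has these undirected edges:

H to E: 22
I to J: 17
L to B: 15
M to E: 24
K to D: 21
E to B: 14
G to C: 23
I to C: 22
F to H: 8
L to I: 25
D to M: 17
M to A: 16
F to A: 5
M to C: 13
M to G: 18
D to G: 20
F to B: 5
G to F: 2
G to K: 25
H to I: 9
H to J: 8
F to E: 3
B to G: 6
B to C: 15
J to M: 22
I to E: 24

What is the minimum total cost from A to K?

Shortest distances from A:
A: 0
F: 5  (via A)
G: 7  (via F)
E: 8  (via F)
B: 10  (via F)
H: 13  (via F)
M: 16  (via A)
J: 21  (via H)
I: 22  (via H)
C: 25  (via B)
L: 25  (via B)
D: 27  (via G)
K: 32  (via G)
Shortest route: A → F → G → K = 32.

32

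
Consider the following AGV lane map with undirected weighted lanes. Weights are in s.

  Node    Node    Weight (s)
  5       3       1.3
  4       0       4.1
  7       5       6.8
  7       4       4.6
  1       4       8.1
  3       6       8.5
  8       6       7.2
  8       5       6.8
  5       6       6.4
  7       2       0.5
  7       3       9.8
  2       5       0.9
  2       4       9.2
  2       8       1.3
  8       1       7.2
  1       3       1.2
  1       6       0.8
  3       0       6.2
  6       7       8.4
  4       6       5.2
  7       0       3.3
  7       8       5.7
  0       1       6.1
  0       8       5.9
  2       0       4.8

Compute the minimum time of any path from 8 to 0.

Compare a few routes:
8 - 0: 5.9 = 5.9
8 - 2 - 7 - 0: 1.3+0.5+3.3 = 5.1
8 - 2 - 0: 1.3+4.8 = 6.1
The minimum is 5.1 s via 8 - 2 - 7 - 0.

5.1 s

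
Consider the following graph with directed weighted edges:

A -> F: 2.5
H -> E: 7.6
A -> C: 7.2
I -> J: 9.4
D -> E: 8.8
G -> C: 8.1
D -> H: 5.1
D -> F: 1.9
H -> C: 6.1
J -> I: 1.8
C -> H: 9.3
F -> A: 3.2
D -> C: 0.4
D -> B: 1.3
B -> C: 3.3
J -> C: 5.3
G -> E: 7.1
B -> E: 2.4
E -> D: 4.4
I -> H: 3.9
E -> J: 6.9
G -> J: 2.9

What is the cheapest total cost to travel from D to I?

Settle nodes by increasing distance from D:
D: 0
C: 0.4  (via D)
B: 1.3  (via D)
F: 1.9  (via D)
E: 3.7  (via B)
A: 5.1  (via F)
H: 5.1  (via D)
J: 10.6  (via E)
I: 12.4  (via J)
Shortest route: D → B → E → J → I = 12.4.

12.4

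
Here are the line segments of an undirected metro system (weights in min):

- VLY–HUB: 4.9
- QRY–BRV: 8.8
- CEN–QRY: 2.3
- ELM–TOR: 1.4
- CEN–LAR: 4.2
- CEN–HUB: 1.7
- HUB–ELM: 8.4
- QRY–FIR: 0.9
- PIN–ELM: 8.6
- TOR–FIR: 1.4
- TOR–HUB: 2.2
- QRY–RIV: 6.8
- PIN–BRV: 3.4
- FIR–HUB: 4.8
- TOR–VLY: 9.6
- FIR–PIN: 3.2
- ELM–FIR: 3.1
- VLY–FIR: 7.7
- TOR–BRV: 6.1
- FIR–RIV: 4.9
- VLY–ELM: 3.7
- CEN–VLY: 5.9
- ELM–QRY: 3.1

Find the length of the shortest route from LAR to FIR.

Settle nodes by increasing distance from LAR:
LAR: 0
CEN: 4.2  (via LAR)
HUB: 5.9  (via CEN)
QRY: 6.5  (via CEN)
FIR: 7.4  (via QRY)
Shortest route: LAR–CEN–QRY–FIR = 7.4 min.

7.4 min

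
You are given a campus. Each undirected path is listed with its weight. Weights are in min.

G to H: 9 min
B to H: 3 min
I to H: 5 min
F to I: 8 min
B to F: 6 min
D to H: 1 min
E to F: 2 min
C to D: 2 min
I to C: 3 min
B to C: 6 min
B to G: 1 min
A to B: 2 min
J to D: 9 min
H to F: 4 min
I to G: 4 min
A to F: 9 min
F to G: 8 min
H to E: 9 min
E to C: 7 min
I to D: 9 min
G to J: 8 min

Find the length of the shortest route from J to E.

16 min

Candidate routes:
J - D - H - F - E: 9+1+4+2 = 16
J - G - B - F - E: 8+1+6+2 = 17
Cheapest is J - D - H - F - E at 16 min.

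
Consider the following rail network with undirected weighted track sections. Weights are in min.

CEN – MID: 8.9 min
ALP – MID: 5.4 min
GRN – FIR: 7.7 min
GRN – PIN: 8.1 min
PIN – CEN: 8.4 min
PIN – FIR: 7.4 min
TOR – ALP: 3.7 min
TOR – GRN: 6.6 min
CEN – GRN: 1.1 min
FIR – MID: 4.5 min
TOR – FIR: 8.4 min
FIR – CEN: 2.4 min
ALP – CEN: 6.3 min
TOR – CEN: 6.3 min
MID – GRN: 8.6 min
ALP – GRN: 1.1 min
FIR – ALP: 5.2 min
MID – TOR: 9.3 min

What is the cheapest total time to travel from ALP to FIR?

Shortest distances from ALP:
ALP: 0
GRN: 1.1  (via ALP)
CEN: 2.2  (via GRN)
TOR: 3.7  (via ALP)
FIR: 4.6  (via CEN)
Shortest route: ALP → GRN → CEN → FIR = 4.6 min.

4.6 min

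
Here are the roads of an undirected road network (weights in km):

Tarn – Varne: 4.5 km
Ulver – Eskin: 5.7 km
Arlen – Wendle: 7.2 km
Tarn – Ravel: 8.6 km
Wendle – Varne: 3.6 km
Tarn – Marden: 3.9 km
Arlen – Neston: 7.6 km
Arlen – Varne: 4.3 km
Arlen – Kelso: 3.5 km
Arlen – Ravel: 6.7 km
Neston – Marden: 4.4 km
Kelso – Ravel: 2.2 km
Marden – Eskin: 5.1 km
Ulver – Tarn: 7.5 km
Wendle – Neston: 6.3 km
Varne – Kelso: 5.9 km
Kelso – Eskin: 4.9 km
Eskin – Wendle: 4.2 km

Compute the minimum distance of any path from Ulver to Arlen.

Compare a few routes:
Ulver - Tarn - Varne - Arlen: 7.5+4.5+4.3 = 16.3
Ulver - Eskin - Kelso - Arlen: 5.7+4.9+3.5 = 14.1
Ulver - Eskin - Wendle - Arlen: 5.7+4.2+7.2 = 17.1
Ulver - Eskin - Wendle - Varne - Arlen: 5.7+4.2+3.6+4.3 = 17.8
The minimum is 14.1 km via Ulver - Eskin - Kelso - Arlen.

14.1 km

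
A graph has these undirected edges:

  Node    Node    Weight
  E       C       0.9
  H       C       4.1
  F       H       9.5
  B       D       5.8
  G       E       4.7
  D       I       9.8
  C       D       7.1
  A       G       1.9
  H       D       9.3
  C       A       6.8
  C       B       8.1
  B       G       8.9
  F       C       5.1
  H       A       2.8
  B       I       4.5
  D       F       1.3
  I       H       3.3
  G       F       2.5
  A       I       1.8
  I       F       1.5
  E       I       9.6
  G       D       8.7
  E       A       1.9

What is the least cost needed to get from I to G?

3.7

Running Dijkstra from I:
I: 0
F: 1.5  (via I)
A: 1.8  (via I)
D: 2.8  (via F)
H: 3.3  (via I)
E: 3.7  (via A)
G: 3.7  (via A)
Shortest route: I–A–G = 3.7.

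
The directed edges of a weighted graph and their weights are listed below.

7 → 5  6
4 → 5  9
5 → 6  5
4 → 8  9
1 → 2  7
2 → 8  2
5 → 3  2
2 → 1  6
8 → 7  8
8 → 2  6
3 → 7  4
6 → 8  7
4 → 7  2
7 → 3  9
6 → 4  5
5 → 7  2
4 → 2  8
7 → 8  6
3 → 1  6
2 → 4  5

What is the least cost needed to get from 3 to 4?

18

Candidate routes:
3 - 1 - 2 - 4: 6+7+5 = 18
3 - 7 - 5 - 6 - 4: 4+6+5+5 = 20
Cheapest is 3 - 1 - 2 - 4 at 18.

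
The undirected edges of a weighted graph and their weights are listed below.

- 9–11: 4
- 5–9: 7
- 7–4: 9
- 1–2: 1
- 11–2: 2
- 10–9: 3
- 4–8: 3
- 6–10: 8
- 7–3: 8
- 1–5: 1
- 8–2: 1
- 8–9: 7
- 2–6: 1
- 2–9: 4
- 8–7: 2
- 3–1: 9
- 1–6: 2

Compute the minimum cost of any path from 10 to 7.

Shortest distances from 10:
10: 0
9: 3  (via 10)
2: 7  (via 9)
11: 7  (via 9)
1: 8  (via 2)
6: 8  (via 10)
8: 8  (via 2)
5: 9  (via 1)
7: 10  (via 8)
Shortest route: 10–9–2–8–7 = 10.

10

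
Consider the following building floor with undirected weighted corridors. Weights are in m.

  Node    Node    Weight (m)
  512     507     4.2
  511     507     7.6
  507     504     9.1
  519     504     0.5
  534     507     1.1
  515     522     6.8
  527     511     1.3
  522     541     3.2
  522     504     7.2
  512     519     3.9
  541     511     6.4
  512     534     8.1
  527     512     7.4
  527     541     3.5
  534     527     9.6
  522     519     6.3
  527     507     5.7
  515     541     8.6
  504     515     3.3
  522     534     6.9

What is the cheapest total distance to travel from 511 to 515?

13.4 m

Shortest distances from 511:
511: 0
527: 1.3  (via 511)
541: 4.8  (via 527)
507: 7  (via 527)
522: 8  (via 541)
534: 8.1  (via 507)
512: 8.7  (via 527)
519: 12.6  (via 512)
504: 13.1  (via 519)
515: 13.4  (via 541)
Shortest route: 511 → 527 → 541 → 515 = 13.4 m.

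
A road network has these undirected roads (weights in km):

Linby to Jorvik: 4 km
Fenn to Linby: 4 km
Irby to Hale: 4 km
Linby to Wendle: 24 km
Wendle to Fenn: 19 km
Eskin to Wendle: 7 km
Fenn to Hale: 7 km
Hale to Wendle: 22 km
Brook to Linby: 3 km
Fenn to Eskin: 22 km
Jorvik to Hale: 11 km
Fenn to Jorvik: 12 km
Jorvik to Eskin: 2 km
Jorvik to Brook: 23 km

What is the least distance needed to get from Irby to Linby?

15 km

Running Dijkstra from Irby:
Irby: 0
Hale: 4  (via Irby)
Fenn: 11  (via Hale)
Jorvik: 15  (via Hale)
Linby: 15  (via Fenn)
Shortest route: Irby → Hale → Fenn → Linby = 15 km.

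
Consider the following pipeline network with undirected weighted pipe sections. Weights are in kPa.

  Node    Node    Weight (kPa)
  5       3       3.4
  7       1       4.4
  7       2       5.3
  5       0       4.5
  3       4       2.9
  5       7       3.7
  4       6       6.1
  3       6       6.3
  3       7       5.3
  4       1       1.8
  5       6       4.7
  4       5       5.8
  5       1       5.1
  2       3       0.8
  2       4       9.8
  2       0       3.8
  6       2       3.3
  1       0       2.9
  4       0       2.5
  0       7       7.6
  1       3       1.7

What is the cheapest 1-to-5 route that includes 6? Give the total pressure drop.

10.5 kPa

Shortest 1→6: 1–3–2–6 = 5.8
Shortest 6→5: 6–5 = 4.7
Total via 6: 5.8 + 4.7 = 10.5 kPa.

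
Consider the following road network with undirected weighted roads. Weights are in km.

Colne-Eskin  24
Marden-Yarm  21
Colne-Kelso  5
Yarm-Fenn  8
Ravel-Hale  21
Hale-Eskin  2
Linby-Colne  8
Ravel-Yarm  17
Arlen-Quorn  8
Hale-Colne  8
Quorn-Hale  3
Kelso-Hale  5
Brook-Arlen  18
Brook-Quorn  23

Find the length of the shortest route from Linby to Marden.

75 km

Compare a few routes:
Linby - Colne - Kelso - Hale - Ravel - Yarm - Marden: 8+5+5+21+17+21 = 77
Linby - Colne - Eskin - Hale - Ravel - Yarm - Marden: 8+24+2+21+17+21 = 93
Linby - Colne - Hale - Ravel - Yarm - Marden: 8+8+21+17+21 = 75
The minimum is 75 km via Linby - Colne - Hale - Ravel - Yarm - Marden.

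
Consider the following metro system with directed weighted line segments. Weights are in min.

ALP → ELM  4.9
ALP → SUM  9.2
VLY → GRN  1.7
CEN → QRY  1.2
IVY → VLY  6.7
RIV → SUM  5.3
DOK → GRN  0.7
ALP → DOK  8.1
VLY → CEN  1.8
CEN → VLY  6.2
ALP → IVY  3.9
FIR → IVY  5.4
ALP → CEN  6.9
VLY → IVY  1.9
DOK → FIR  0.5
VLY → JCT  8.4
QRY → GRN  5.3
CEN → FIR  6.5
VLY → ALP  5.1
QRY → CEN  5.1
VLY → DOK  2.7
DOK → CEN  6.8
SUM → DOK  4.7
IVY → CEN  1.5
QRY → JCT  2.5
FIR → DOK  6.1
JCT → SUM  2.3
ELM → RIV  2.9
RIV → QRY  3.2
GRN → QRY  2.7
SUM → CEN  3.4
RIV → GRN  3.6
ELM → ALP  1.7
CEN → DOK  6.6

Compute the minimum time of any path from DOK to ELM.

22.6 min

Candidate routes:
DOK–FIR–IVY–CEN–VLY–ALP–ELM: 0.5+5.4+1.5+6.2+5.1+4.9 = 23.6
DOK–FIR–IVY–VLY–ALP–ELM: 0.5+5.4+6.7+5.1+4.9 = 22.6
DOK–CEN–VLY–ALP–ELM: 6.8+6.2+5.1+4.9 = 23
Cheapest is DOK–FIR–IVY–VLY–ALP–ELM at 22.6 min.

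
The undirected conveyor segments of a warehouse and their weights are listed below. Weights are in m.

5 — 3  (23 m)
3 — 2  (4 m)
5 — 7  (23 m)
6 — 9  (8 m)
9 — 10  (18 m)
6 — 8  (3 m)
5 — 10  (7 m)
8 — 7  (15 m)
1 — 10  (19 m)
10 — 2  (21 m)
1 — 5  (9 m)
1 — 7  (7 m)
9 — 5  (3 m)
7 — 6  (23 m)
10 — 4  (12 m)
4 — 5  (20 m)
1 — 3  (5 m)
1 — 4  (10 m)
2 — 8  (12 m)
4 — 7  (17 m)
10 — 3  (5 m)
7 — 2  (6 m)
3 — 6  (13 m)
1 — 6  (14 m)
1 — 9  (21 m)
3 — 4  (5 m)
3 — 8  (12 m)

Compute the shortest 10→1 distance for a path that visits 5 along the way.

Shortest 10→5: 10 → 5 = 7
Best 5 to 1: 5 → 1 costing 9
Total via 5: 7 + 9 = 16 m.

16 m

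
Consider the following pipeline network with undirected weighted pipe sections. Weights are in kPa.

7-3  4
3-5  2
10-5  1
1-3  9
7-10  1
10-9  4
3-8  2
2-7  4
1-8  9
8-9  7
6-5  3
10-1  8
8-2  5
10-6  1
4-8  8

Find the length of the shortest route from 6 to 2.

Enumerating some paths:
6 → 10 → 7 → 2: 1+1+4 = 6
6 → 5 → 10 → 7 → 2: 3+1+1+4 = 9
The minimum is 6 kPa via 6 → 10 → 7 → 2.

6 kPa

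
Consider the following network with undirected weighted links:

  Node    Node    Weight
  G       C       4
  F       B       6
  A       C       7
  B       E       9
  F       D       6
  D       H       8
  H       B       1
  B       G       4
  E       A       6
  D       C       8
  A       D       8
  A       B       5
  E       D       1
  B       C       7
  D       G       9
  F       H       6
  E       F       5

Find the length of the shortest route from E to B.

Shortest distances from E:
E: 0
D: 1  (via E)
F: 5  (via E)
A: 6  (via E)
B: 9  (via E)
Shortest route: E → B = 9.

9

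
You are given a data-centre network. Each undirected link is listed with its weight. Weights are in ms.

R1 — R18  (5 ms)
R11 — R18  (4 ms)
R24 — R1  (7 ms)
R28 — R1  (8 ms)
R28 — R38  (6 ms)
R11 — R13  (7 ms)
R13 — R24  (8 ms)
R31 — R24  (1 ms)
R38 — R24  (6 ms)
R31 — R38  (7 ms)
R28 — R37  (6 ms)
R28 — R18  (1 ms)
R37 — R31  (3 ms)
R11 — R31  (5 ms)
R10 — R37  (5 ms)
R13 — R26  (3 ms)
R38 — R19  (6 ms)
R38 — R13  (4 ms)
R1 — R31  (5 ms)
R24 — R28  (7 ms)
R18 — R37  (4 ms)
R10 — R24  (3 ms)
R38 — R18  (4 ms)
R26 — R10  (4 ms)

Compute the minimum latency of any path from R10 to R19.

Settle nodes by increasing distance from R10:
R10: 0
R24: 3  (via R10)
R31: 4  (via R24)
R26: 4  (via R10)
R37: 5  (via R10)
R13: 7  (via R26)
R38: 9  (via R24)
R11: 9  (via R31)
R1: 9  (via R31)
R18: 9  (via R37)
R28: 10  (via R24)
R19: 15  (via R38)
Shortest route: R10 → R24 → R38 → R19 = 15 ms.

15 ms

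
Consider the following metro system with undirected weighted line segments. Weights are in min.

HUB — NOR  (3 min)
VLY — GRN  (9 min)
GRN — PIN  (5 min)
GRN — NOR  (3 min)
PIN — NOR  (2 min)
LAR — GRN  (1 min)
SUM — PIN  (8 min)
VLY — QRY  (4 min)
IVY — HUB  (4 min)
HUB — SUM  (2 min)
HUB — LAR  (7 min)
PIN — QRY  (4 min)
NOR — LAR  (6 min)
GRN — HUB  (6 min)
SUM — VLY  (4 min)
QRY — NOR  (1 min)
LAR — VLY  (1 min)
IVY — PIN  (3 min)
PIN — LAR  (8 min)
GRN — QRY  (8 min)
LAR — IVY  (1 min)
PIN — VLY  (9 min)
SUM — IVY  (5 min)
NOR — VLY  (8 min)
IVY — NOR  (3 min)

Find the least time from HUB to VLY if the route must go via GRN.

8 min

Shortest HUB→GRN: HUB–GRN = 6
Best GRN to VLY: GRN–LAR–VLY costing 2
Total via GRN: 6 + 2 = 8 min.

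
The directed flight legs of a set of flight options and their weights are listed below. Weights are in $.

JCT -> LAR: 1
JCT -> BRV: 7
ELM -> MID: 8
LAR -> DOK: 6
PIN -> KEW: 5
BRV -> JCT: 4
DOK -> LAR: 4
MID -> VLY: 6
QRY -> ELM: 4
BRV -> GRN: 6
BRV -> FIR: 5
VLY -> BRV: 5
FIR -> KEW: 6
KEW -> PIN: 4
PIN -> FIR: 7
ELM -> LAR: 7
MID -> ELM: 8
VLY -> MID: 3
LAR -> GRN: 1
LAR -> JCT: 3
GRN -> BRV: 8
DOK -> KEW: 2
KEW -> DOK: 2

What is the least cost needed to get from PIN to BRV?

Candidate routes:
PIN → FIR → KEW → DOK → LAR → JCT → BRV: 7+6+2+4+3+7 = 29
PIN → KEW → DOK → LAR → GRN → BRV: 5+2+4+1+8 = 20
PIN → FIR → KEW → DOK → LAR → GRN → BRV: 7+6+2+4+1+8 = 28
PIN → KEW → DOK → LAR → JCT → BRV: 5+2+4+3+7 = 21
Cheapest is PIN → KEW → DOK → LAR → GRN → BRV at $20.

$20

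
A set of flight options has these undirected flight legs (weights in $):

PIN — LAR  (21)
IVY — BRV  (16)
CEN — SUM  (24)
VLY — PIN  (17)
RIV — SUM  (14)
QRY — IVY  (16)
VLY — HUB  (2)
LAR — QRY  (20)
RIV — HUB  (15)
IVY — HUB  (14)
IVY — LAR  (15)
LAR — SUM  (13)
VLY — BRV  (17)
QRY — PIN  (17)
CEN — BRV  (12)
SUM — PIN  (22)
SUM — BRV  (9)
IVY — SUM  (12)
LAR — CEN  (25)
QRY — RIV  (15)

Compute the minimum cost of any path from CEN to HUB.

Candidate routes:
CEN - BRV - SUM - IVY - HUB: 12+9+12+14 = 47
CEN - BRV - IVY - HUB: 12+16+14 = 42
CEN - SUM - IVY - HUB: 24+12+14 = 50
CEN - BRV - VLY - HUB: 12+17+2 = 31
Cheapest is CEN - BRV - VLY - HUB at $31.

$31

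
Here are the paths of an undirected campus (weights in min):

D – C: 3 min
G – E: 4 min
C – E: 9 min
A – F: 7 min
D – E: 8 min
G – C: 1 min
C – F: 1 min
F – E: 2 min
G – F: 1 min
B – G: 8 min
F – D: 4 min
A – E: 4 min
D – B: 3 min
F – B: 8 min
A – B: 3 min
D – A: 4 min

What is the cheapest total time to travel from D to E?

Running Dijkstra from D:
D: 0
B: 3  (via D)
C: 3  (via D)
A: 4  (via D)
F: 4  (via D)
G: 4  (via C)
E: 6  (via F)
Shortest route: D → F → E = 6 min.

6 min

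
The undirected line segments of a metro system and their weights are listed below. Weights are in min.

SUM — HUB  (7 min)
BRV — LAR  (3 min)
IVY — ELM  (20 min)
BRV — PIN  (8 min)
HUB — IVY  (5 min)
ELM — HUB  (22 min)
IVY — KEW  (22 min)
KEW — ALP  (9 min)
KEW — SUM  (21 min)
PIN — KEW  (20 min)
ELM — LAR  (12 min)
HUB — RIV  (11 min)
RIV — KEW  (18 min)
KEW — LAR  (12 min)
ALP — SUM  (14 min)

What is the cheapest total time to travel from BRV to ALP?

Settle nodes by increasing distance from BRV:
BRV: 0
LAR: 3  (via BRV)
PIN: 8  (via BRV)
KEW: 15  (via LAR)
ELM: 15  (via LAR)
ALP: 24  (via KEW)
Shortest route: BRV → LAR → KEW → ALP = 24 min.

24 min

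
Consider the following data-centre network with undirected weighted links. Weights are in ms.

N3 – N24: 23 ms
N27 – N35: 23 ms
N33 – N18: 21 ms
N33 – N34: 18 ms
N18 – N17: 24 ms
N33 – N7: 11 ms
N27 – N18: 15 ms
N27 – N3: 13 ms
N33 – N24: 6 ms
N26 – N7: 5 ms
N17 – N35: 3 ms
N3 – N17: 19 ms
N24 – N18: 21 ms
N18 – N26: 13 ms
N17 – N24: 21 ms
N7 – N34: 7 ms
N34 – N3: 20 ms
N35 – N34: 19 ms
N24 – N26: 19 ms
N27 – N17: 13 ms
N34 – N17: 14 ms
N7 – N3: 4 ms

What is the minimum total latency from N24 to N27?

34 ms

Compare a few routes:
N24 - N33 - N7 - N3 - N27: 6+11+4+13 = 34
N24 - N26 - N7 - N3 - N27: 19+5+4+13 = 41
N24 - N3 - N27: 23+13 = 36
N24 - N18 - N27: 21+15 = 36
Cheapest is N24 - N33 - N7 - N3 - N27 at 34 ms.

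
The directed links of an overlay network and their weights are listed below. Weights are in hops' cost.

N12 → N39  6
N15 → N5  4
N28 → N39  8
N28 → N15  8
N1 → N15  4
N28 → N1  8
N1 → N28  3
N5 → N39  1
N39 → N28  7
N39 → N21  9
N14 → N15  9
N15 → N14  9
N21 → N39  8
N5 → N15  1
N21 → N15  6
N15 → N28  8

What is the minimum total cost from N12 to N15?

21 hops' cost

Shortest distances from N12:
N12: 0
N39: 6  (via N12)
N28: 13  (via N39)
N21: 15  (via N39)
N1: 21  (via N28)
N15: 21  (via N28)
Shortest route: N12 → N39 → N28 → N15 = 21 hops' cost.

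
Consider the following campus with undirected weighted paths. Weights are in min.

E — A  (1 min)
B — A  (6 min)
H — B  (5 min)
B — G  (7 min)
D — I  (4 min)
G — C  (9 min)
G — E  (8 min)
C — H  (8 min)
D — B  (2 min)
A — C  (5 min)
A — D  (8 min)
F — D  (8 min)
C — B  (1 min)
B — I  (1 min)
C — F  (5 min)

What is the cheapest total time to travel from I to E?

8 min

Settle nodes by increasing distance from I:
I: 0
B: 1  (via I)
C: 2  (via B)
D: 3  (via B)
H: 6  (via B)
A: 7  (via B)
F: 7  (via C)
E: 8  (via A)
Shortest route: I → B → A → E = 8 min.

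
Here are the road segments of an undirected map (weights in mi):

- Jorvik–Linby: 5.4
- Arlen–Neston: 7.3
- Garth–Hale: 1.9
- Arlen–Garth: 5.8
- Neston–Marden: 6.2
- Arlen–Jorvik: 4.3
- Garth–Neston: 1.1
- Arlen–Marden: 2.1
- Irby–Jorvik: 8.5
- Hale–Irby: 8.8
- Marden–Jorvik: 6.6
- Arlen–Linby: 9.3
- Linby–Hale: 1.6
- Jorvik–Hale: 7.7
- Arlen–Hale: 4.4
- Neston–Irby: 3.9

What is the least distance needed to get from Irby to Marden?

10.1 mi

Candidate routes:
Irby - Neston - Marden: 3.9+6.2 = 10.1
Irby - Neston - Arlen - Marden: 3.9+7.3+2.1 = 13.3
Irby - Neston - Garth - Hale - Arlen - Marden: 3.9+1.1+1.9+4.4+2.1 = 13.4
Irby - Neston - Garth - Arlen - Marden: 3.9+1.1+5.8+2.1 = 12.9
The minimum is 10.1 mi via Irby - Neston - Marden.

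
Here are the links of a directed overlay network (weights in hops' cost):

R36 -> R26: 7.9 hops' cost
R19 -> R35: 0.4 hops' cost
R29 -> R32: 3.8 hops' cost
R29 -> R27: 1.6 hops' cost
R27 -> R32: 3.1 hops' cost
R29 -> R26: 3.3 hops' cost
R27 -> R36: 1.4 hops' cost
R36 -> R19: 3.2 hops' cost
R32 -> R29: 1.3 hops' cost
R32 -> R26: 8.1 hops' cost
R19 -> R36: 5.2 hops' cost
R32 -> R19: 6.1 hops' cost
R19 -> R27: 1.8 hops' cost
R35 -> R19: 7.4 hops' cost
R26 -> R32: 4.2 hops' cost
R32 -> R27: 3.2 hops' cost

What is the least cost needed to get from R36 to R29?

9.4 hops' cost

Enumerating some paths:
R36 → R26 → R32 → R29: 7.9+4.2+1.3 = 13.4
R36 → R19 → R27 → R32 → R29: 3.2+1.8+3.1+1.3 = 9.4
The minimum is 9.4 hops' cost via R36 → R19 → R27 → R32 → R29.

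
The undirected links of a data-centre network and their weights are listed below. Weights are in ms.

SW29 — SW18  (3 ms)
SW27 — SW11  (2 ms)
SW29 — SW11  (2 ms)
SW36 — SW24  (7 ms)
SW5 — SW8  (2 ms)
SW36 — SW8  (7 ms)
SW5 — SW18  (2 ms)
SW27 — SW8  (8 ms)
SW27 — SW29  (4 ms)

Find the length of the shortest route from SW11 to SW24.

23 ms

Settle nodes by increasing distance from SW11:
SW11: 0
SW29: 2  (via SW11)
SW27: 2  (via SW11)
SW18: 5  (via SW29)
SW5: 7  (via SW18)
SW8: 9  (via SW5)
SW36: 16  (via SW8)
SW24: 23  (via SW36)
Shortest route: SW11 → SW29 → SW18 → SW5 → SW8 → SW36 → SW24 = 23 ms.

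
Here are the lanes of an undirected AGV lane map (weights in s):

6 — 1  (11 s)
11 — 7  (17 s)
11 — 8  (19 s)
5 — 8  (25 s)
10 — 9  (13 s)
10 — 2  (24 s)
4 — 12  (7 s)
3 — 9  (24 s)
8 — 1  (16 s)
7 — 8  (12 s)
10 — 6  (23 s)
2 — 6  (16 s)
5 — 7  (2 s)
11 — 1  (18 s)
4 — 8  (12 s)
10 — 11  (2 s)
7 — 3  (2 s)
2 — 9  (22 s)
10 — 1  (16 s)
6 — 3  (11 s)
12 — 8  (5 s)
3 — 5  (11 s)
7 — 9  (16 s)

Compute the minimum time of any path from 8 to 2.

Shortest distances from 8:
8: 0
12: 5  (via 8)
4: 12  (via 8)
7: 12  (via 8)
3: 14  (via 7)
5: 14  (via 7)
1: 16  (via 8)
11: 19  (via 8)
10: 21  (via 11)
6: 25  (via 3)
9: 28  (via 7)
2: 41  (via 6)
Shortest route: 8–7–3–6–2 = 41 s.

41 s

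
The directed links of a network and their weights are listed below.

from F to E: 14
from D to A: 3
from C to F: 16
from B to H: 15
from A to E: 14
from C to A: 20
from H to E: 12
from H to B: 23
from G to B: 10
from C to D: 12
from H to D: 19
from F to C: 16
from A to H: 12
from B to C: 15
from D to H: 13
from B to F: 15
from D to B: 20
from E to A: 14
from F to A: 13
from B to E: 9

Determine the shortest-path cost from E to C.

Enumerating some paths:
E → A → H → D → B → C: 14+12+19+20+15 = 80
E → A → H → B → C: 14+12+23+15 = 64
E → A → H → D → B → F → C: 14+12+19+20+15+16 = 96
E → A → H → B → F → C: 14+12+23+15+16 = 80
The minimum is 64 via E → A → H → B → C.

64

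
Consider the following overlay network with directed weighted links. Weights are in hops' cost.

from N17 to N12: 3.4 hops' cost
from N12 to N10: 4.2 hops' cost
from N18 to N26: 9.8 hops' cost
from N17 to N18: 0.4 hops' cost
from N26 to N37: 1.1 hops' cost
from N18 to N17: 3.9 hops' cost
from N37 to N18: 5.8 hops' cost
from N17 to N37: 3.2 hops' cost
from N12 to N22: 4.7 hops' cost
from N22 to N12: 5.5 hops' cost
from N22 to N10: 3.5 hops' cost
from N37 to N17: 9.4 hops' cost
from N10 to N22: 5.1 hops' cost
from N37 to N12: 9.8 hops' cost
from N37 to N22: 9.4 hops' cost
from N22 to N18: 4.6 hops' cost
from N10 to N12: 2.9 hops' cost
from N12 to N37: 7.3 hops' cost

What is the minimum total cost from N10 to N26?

Settle nodes by increasing distance from N10:
N10: 0
N12: 2.9  (via N10)
N22: 5.1  (via N10)
N18: 9.7  (via N22)
N37: 10.2  (via N12)
N17: 13.6  (via N18)
N26: 19.5  (via N18)
Shortest route: N10–N22–N18–N26 = 19.5 hops' cost.

19.5 hops' cost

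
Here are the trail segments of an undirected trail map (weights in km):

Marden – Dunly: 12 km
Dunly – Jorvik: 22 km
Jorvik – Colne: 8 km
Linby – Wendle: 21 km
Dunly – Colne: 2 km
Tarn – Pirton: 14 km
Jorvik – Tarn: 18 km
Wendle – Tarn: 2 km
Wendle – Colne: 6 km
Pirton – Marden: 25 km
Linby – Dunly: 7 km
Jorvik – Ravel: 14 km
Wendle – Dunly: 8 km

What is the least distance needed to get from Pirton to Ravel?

Shortest distances from Pirton:
Pirton: 0
Tarn: 14  (via Pirton)
Wendle: 16  (via Tarn)
Colne: 22  (via Wendle)
Dunly: 24  (via Wendle)
Marden: 25  (via Pirton)
Jorvik: 30  (via Colne)
Linby: 31  (via Dunly)
Ravel: 44  (via Jorvik)
Shortest route: Pirton–Tarn–Wendle–Colne–Jorvik–Ravel = 44 km.

44 km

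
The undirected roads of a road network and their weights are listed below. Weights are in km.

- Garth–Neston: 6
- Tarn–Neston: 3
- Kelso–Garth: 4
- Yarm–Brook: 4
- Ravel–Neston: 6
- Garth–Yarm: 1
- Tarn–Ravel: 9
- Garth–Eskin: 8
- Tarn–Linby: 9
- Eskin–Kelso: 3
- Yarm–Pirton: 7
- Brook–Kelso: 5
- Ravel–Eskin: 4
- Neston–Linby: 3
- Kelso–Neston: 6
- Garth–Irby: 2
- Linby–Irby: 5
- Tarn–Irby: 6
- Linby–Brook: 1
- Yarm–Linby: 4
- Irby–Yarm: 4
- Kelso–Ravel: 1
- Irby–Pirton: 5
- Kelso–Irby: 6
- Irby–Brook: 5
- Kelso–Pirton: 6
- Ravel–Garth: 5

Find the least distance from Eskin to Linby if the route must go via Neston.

12 km

Shortest Eskin→Neston: Eskin → Kelso → Neston = 9
Best Neston to Linby: Neston → Linby costing 3
Total via Neston: 9 + 3 = 12 km.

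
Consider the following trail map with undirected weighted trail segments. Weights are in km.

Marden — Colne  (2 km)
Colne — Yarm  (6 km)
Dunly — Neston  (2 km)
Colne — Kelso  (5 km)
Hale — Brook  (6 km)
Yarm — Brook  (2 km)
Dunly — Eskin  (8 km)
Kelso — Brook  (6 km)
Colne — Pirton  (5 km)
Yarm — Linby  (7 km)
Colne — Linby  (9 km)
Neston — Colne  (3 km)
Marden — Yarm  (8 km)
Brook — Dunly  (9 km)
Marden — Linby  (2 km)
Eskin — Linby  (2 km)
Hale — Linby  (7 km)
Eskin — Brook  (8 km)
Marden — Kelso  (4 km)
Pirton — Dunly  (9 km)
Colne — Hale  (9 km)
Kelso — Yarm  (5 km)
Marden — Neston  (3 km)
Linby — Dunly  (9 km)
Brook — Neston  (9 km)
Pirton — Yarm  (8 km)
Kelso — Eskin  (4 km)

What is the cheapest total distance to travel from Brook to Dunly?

9 km

Running Dijkstra from Brook:
Brook: 0
Yarm: 2  (via Brook)
Kelso: 6  (via Brook)
Hale: 6  (via Brook)
Eskin: 8  (via Brook)
Colne: 8  (via Yarm)
Neston: 9  (via Brook)
Dunly: 9  (via Brook)
Shortest route: Brook–Dunly = 9 km.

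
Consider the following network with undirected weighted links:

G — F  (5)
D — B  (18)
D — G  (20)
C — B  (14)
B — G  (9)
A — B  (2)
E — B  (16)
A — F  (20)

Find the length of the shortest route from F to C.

28

Settle nodes by increasing distance from F:
F: 0
G: 5  (via F)
B: 14  (via G)
A: 16  (via B)
D: 25  (via G)
C: 28  (via B)
Shortest route: F–G–B–C = 28.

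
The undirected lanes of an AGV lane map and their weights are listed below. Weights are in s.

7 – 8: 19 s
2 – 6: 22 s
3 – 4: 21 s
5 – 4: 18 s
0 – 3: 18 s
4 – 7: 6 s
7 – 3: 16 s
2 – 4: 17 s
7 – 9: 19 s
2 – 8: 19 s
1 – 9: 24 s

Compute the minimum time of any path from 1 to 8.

62 s

Settle nodes by increasing distance from 1:
1: 0
9: 24  (via 1)
7: 43  (via 9)
4: 49  (via 7)
3: 59  (via 7)
8: 62  (via 7)
Shortest route: 1–9–7–8 = 62 s.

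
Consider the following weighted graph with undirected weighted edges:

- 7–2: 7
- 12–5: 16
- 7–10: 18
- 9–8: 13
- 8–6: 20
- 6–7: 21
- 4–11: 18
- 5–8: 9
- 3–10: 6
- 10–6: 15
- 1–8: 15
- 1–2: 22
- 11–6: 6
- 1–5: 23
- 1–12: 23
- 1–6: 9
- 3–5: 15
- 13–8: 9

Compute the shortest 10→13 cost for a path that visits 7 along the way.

Best 10 to 7: 10 → 7 costing 18
Best 7 to 13: 7 → 6 → 8 → 13 costing 50
Total via 7: 18 + 50 = 68.

68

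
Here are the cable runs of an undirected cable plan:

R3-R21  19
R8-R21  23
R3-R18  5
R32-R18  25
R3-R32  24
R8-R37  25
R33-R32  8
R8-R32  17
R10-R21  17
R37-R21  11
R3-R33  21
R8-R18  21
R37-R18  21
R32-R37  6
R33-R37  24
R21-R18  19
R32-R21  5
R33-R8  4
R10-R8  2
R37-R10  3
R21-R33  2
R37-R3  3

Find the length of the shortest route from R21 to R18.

19

Settle nodes by increasing distance from R21:
R21: 0
R33: 2  (via R21)
R32: 5  (via R21)
R8: 6  (via R33)
R10: 8  (via R8)
R37: 11  (via R21)
R3: 14  (via R37)
R18: 19  (via R21)
Shortest route: R21 → R18 = 19.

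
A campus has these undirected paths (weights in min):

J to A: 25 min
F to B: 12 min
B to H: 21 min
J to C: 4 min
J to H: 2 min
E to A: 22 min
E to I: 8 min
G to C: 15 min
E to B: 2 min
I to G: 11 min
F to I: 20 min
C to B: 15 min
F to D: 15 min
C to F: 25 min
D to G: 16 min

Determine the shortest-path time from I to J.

Running Dijkstra from I:
I: 0
E: 8  (via I)
B: 10  (via E)
G: 11  (via I)
F: 20  (via I)
C: 25  (via B)
D: 27  (via G)
J: 29  (via C)
Shortest route: I → E → B → C → J = 29 min.

29 min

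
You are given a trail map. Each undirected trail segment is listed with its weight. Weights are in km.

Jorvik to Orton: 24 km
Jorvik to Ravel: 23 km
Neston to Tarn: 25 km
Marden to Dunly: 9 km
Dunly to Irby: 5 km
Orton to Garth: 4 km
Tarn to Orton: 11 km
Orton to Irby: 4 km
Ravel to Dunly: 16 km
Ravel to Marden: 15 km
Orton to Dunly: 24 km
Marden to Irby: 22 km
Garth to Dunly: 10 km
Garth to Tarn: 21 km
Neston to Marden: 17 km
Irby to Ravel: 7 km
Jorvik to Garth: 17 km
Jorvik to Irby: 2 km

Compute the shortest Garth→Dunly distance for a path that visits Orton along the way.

13 km

Best Garth to Orton: Garth → Orton costing 4
Best Orton to Dunly: Orton → Irby → Dunly costing 9
Total via Orton: 4 + 9 = 13 km.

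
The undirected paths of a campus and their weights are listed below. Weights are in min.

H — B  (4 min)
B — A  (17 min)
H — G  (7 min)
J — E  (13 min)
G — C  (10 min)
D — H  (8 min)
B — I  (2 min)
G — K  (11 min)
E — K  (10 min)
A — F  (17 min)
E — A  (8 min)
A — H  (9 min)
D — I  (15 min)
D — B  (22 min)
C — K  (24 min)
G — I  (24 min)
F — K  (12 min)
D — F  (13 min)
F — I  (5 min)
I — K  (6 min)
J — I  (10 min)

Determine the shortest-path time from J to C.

33 min

Settle nodes by increasing distance from J:
J: 0
I: 10  (via J)
B: 12  (via I)
E: 13  (via J)
F: 15  (via I)
H: 16  (via B)
K: 16  (via I)
A: 21  (via E)
G: 23  (via H)
D: 24  (via H)
C: 33  (via G)
Shortest route: J–I–B–H–G–C = 33 min.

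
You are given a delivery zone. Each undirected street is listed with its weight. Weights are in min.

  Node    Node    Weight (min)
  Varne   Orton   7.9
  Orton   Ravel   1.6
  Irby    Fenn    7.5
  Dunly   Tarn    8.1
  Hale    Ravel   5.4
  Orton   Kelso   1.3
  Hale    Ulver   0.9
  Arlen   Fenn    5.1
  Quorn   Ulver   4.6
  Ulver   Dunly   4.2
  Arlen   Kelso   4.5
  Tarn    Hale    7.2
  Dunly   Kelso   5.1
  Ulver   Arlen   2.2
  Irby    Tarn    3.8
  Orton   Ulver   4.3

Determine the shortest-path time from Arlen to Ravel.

Enumerating some paths:
Arlen → Ulver → Orton → Ravel: 2.2+4.3+1.6 = 8.1
Arlen → Kelso → Orton → Ravel: 4.5+1.3+1.6 = 7.4
Cheapest is Arlen → Kelso → Orton → Ravel at 7.4 min.

7.4 min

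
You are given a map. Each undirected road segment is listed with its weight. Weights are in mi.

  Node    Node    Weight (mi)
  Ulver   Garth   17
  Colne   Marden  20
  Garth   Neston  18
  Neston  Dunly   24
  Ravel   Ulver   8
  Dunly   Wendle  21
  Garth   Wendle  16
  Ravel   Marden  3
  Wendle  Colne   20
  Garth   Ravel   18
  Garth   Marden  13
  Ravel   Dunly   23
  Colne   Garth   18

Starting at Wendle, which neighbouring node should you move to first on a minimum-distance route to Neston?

Garth

Compare a few routes:
Wendle → Dunly → Neston: 21+24 = 45
Wendle → Garth → Neston: 16+18 = 34
Cheapest is Wendle → Garth → Neston at 34 mi.
So from Wendle the first move is to Garth.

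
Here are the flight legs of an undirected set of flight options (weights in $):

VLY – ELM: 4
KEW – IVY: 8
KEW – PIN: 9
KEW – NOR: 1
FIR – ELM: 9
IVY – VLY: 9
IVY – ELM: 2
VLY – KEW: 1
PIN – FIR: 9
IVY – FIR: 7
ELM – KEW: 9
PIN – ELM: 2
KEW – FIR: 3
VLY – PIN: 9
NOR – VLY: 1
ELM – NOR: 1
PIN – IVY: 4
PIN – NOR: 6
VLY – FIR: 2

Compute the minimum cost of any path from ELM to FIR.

Running Dijkstra from ELM:
ELM: 0
NOR: 1  (via ELM)
VLY: 2  (via NOR)
IVY: 2  (via ELM)
KEW: 2  (via NOR)
PIN: 2  (via ELM)
FIR: 4  (via VLY)
Shortest route: ELM–NOR–VLY–FIR = $4.

$4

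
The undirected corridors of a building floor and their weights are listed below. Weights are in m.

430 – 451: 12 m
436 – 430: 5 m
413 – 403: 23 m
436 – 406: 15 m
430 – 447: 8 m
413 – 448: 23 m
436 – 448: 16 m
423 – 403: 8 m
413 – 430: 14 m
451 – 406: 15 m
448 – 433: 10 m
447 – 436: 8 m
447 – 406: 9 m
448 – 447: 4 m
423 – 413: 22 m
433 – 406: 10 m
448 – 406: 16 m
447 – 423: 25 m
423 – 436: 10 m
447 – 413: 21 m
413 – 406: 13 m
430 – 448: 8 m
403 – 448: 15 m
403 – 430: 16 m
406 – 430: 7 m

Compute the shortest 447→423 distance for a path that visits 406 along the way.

Shortest 447→406: 447–406 = 9
Best 406 to 423: 406–430–436–423 costing 22
Total via 406: 9 + 22 = 31 m.

31 m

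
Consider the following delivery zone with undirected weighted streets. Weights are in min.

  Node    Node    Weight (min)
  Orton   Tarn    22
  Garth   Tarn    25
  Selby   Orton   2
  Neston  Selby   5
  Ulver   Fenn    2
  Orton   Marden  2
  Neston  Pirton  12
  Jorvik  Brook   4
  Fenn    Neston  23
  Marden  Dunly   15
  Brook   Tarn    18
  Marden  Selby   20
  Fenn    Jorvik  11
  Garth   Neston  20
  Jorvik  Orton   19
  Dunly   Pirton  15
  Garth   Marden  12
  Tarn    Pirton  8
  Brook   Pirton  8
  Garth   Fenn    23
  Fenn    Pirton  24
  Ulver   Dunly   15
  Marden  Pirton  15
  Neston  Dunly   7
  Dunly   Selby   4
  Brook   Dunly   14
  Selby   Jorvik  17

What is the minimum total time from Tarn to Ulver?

33 min

Shortest distances from Tarn:
Tarn: 0
Pirton: 8  (via Tarn)
Brook: 16  (via Pirton)
Jorvik: 20  (via Brook)
Neston: 20  (via Pirton)
Orton: 22  (via Tarn)
Marden: 23  (via Pirton)
Dunly: 23  (via Pirton)
Selby: 24  (via Orton)
Garth: 25  (via Tarn)
Fenn: 31  (via Jorvik)
Ulver: 33  (via Fenn)
Shortest route: Tarn–Pirton–Brook–Jorvik–Fenn–Ulver = 33 min.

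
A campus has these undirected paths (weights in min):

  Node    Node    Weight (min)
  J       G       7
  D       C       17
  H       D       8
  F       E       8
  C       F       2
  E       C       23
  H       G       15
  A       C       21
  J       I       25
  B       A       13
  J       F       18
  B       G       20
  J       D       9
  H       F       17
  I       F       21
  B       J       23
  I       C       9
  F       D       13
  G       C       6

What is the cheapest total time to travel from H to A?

Enumerating some paths:
H → F → C → A: 17+2+21 = 40
H → G → C → A: 15+6+21 = 42
Cheapest is H → F → C → A at 40 min.

40 min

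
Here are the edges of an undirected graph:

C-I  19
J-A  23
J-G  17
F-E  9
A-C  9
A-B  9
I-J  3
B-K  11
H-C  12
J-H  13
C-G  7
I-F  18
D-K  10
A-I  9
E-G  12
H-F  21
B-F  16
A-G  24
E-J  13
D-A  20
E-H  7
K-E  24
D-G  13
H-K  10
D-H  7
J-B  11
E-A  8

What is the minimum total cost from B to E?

Settle nodes by increasing distance from B:
B: 0
A: 9  (via B)
J: 11  (via B)
K: 11  (via B)
I: 14  (via J)
F: 16  (via B)
E: 17  (via A)
Shortest route: B → A → E = 17.

17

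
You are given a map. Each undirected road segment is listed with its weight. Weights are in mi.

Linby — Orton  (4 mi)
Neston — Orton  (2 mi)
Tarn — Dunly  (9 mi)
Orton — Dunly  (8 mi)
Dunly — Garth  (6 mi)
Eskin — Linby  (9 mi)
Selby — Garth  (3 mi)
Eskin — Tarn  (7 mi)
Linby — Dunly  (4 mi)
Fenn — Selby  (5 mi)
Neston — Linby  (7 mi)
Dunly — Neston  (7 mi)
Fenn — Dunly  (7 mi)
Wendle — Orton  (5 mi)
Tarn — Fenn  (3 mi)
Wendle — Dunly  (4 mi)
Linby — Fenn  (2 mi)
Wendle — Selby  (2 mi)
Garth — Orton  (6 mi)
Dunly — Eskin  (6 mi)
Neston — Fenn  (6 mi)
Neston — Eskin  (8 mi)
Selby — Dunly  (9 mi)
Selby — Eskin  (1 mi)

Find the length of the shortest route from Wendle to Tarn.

Enumerating some paths:
Wendle–Dunly–Tarn: 4+9 = 13
Wendle–Selby–Eskin–Tarn: 2+1+7 = 10
Wendle–Dunly–Linby–Fenn–Tarn: 4+4+2+3 = 13
The minimum is 10 mi via Wendle–Selby–Eskin–Tarn.

10 mi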